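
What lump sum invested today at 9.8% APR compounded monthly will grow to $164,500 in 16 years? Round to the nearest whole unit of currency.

i = 0.098/12 = 0.00816667 per month; n = 16·12 = 192.
PV = 164,500 / (1 + 0.00816667)^192 = 164,500 / 4.766594 = 34,511.0164

$34,511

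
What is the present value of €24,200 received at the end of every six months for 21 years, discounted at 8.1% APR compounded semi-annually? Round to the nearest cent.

€484,761.07

Periodic rate i = 0.081/2 = 0.0405; n = 21 × 2 = 42 periods.
PV = 24200 × [1 − (1+0.0405)^(−42)] / 0.0405 = 24200 × 20.031449 = 484,761.0690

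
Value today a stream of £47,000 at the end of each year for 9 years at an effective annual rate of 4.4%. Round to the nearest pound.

PV = 47000 × [1 − (1+0.044)^(−9)] / 0.044 = 47000 × 7.301645 = 343,177.3328

£343,177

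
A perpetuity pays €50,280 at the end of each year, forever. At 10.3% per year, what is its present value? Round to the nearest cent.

PV = PMT / i = 50280 / 0.103 = 488,155.3398

€488,155.34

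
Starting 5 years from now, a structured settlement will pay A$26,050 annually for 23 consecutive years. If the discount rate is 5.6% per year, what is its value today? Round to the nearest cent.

PV at t=4 (ordinary 23-year annuity): 26050 × a(23|0.056) = 26050 × 12.757475 = 332,332.2350
PV₀ = 332,332.2350 / (1+0.056)^4 = 332,332.2350 / 1.243528 = 267,249.4349

A$267,249.43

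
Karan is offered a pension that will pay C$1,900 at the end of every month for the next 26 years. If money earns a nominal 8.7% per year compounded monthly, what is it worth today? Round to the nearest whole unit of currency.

C$234,553

i = 0.087/12 = 0.00725 per month; n = 26·12 = 312.
Annuity factor a(312|0.00725) = 123.448924; PV = 1900 × 123.448924 = 234,552.9552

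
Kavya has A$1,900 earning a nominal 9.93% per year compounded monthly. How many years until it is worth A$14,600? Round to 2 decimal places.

20.62 years

Periodic rate i = 0.0993/12 = 0.008275.
(1+i)^n = 14600/1900 = 7.68421, so n = ln 7.68421 / ln 1.00828 = 247.4433 months
= 247.4433/12 years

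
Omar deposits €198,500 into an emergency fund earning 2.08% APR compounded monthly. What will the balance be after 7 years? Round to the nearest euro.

i = 0.0208/12 = 0.00173333 per month; n = 7·12 = 84.
198,500 × (1+0.00173333)^84 = 198,500 × 1.156588 = 229,582.6417

€229,583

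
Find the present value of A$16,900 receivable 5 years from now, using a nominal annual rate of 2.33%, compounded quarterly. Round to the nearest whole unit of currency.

A$15,047

i = 0.0233/4 = 0.005825 per quarter; n = 5·4 = 20.
Discount factor = (1+0.005825)^(−20) = 0.890331; PV = 16,900 × 0.890331 = 15,046.5934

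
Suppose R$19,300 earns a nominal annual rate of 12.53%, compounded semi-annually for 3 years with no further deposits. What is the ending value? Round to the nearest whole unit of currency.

R$27,791

With 2 periods per year: i = 0.06265, n = 6.
19,300 × (1+0.06265)^6 = 19,300 × 1.439930 = 27,790.6554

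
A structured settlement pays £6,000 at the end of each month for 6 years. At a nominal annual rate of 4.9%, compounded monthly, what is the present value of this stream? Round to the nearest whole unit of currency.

£373,632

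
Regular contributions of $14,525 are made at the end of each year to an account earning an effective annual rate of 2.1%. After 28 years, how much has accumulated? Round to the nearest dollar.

Accumulation factor s(28|0.021) = 37.593095; FV = 14525 × 37.593095 = 546,039.6995

$546,040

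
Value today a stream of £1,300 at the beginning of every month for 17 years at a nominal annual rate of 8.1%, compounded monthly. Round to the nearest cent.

With 12 periods per year: i = 0.00675, n = 204.
PV = 1300 × [1 − (1+0.00675)^(−204)] / 0.00675 × (1+i) = 1300 × 111.338411 = 144,739.9345
Payments are at the start of each period, so multiply by (1+i).

£144,739.93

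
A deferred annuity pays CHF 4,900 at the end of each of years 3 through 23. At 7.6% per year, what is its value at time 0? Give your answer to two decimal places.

CHF 43,728.38

PV at t=2 (ordinary 21-year annuity): 4900 × a(21|0.076) = 4900 × 10.332177 = 50,627.6695
Discount back 2 years: 50,627.6695 × (1+0.076)^(−2) = 50,627.6695 × 0.863725 = 43,728.3805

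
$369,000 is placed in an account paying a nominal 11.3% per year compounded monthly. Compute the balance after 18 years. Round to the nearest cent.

$2,794,139.85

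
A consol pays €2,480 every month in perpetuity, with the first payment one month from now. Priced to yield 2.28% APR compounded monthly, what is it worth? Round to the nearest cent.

Periodic rate i = 0.0228/12 = 0.0019.
PV = PMT / i = 2480 / 0.0019 = 1,305,263.1579

€1,305,263.16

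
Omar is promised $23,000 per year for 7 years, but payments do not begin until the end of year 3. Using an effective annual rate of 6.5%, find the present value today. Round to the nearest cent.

PV at t=2 (ordinary 7-year annuity): 23000 × a(7|0.065) = 23000 × 5.484520 = 126,143.9548
Discount back 2 years: 126,143.9548 × (1+0.065)^(−2) = 126,143.9548 × 0.881659 = 111,215.9887

$111,215.99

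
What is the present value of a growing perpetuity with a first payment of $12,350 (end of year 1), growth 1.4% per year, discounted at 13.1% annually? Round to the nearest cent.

$105,555.56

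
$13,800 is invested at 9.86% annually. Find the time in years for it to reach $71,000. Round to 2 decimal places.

17.42 years

(1+i)^n = 71000/13800 = 5.14493, so n = ln 5.14493 / ln 1.0986 = 17.4189 years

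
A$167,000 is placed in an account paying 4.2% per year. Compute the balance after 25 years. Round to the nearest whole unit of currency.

A$467,100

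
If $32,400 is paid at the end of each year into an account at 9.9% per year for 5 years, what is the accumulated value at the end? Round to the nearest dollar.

$197,412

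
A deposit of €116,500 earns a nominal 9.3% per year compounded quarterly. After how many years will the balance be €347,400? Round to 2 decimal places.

11.88 years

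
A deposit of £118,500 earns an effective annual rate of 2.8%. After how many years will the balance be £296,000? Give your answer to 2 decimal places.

33.15 years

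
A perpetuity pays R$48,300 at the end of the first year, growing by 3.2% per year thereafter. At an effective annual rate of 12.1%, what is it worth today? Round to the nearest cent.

PV = D₁/(r − g) = 48300/(0.121 − 0.032) = 542,696.6292

R$542,696.63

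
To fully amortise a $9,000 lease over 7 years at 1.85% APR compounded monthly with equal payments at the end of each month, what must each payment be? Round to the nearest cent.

With 12 periods per year: i = 0.00154167, n = 84.
Annuity-PV factor = 78.731546; PMT = 9000 / 78.731546 = 114.3125

$114.31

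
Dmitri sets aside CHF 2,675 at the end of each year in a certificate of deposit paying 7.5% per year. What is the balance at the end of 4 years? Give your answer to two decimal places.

Accumulation factor s(4|0.075) = 4.472922; FV = 2675 × 4.472922 = 11,965.0660

CHF 11,965.07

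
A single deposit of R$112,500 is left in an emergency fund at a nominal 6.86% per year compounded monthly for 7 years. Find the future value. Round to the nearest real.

R$181,596

With 12 periods per year: i = 0.00571667, n = 84.
112,500 × (1+0.00571667)^84 = 112,500 × 1.614189 = 181,596.2577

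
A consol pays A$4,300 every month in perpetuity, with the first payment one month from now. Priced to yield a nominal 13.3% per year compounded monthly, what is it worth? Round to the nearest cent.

Periodic rate i = 0.133/12 = 0.0110833.
PV = C/r = 4300/0.0110833 = 387,969.9248

A$387,969.92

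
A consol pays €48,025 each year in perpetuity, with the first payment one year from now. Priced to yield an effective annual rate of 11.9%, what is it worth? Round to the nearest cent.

€403,571.43

PV = C/r = 48025/0.119 = 403,571.4286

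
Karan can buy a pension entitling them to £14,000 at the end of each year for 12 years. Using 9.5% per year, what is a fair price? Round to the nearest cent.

£97,773.75

PV = PMT · [1 − (1+i)^(−n)] / i = 14000 · 6.983839 = 97,773.7516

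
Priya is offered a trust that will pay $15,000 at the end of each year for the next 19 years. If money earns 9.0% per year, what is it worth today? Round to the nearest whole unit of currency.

$134,252

Annuity factor a(19|0.09) = 8.950115; PV = 15000 × 8.950115 = 134,251.7217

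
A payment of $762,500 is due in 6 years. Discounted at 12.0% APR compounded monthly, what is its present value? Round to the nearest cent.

$372,478.26

With 12 periods per year: i = 0.01, n = 72.
PV = FV·(1+i)^(−n) = 762,500 × 0.488496 = 372,478.2650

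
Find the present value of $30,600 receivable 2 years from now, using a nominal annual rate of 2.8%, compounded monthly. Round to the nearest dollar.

$28,935

i = 0.028/12 = 0.00233333 per month; n = 2·12 = 24.
Discount factor = (1+0.00233333)^(−24) = 0.945601; PV = 30,600 × 0.945601 = 28,935.3850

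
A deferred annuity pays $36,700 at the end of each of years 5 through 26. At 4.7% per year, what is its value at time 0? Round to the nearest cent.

Value one period before first payment (t=4): 36700 × [1 − (1+0.047)^(−22)] / 0.047 = 36700 × 13.530638 = 496,574.4005
Discount back 4 years: 496,574.4005 × (1+0.047)^(−4) = 496,574.4005 × 0.832172 = 413,235.4778

$413,235.48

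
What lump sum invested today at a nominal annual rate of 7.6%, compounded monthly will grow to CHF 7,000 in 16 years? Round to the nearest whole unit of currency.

CHF 2,083

Periodic rate i = 0.076/12 = 0.00633333; n = 16 × 12 = 192 periods.
Discount factor = (1+0.00633333)^(−192) = 0.297552; PV = 7,000 × 0.297552 = 2,082.8656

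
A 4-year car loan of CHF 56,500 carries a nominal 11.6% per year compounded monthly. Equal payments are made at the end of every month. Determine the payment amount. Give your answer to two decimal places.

CHF 1,476.79

With 12 periods per year: i = 0.00966667, n = 48.
PMT = 56500 / ( [1 − (1+0.00966667)^(−48)] / 0.00966667 ) = 56500 / 38.258669 = 1,476.7895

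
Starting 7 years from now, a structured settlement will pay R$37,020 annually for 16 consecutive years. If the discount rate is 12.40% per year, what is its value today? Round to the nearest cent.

R$125,241.27

PV at t=6 (ordinary 16-year annuity): 37020 × a(16|0.124) = 37020 × 6.821956 = 252,548.8195
PV₀ = 252,548.8195 / (1+0.124)^6 = 252,548.8195 / 2.016498 = 125,241.2736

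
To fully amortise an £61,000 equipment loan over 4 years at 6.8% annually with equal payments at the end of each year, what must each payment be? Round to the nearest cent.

PMT = 61000 / ( [1 − (1+0.068)^(−4)] / 0.068 ) = 61000 / 3.402561 = 17,927.6730

£17,927.67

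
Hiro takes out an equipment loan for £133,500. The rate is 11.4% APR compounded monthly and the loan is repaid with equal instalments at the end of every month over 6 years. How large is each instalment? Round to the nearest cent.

£2,568.48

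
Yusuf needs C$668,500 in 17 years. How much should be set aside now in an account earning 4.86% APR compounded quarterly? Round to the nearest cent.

Periodic rate i = 0.0486/4 = 0.01215; n = 17 × 4 = 68 periods.
Discount factor = (1+0.01215)^(−68) = 0.439894; PV = 668,500 × 0.439894 = 294,069.2469

C$294,069.25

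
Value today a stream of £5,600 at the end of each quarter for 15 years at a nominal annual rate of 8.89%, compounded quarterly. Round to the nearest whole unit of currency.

i = 0.0889/4 = 0.022225 per quarter; n = 15·4 = 60.
Annuity factor a(60|0.022225) = 32.961530; PV = 5600 × 32.961530 = 184,584.5681

£184,585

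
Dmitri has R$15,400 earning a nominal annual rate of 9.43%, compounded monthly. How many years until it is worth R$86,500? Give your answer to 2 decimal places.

18.37 years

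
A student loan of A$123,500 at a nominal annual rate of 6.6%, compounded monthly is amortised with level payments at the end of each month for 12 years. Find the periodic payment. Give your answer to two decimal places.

A$1,243.87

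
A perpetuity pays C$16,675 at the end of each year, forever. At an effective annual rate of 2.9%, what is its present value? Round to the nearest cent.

C$575,000.00

PV = PMT / i = 16675 / 0.029 = 575,000.0000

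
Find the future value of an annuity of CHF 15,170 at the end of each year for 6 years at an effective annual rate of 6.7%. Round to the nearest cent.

FV = PMT · [(1+i)^n − 1] / i = 15170 · 7.099414 = 107,698.1059

CHF 107,698.11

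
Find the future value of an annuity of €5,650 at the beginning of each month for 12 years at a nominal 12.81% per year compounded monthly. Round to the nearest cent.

€1,933,111.60

Periodic rate i = 0.1281/12 = 0.010675; n = 12 × 12 = 144 periods.
FV = 5650 × [(1+0.010675)^144 − 1] / 0.010675 × (1+i) = 5650 × 342.143646 = 1,933,111.6009
Payments are at the start of each period, so multiply by (1+i).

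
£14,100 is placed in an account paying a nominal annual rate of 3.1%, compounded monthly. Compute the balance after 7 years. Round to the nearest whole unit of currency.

£17,512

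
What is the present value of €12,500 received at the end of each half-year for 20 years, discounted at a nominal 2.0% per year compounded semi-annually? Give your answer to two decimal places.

With 2 periods per year: i = 0.01, n = 40.
PV = 12500 × [1 − (1+0.01)^(−40)] / 0.01 = 12500 × 32.834686 = 410,433.5764

€410,433.58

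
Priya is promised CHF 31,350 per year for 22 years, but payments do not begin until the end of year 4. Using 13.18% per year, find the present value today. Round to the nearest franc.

Value one period before first payment (t=3): 31350 × [1 − (1+0.1318)^(−22)] / 0.1318 = 31350 × 7.089343 = 222,250.8956
PV₀ = 222,250.8956 / (1+0.1318)^3 = 222,250.8956 / 1.449803 = 153,297.2806

CHF 153,297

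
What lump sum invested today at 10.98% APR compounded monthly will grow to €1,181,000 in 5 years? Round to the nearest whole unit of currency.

Periodic rate i = 0.1098/12 = 0.00915; n = 5 × 12 = 60 periods.
Discount factor = (1+0.00915)^(−60) = 0.578971; PV = 1,181,000 × 0.578971 = 683,764.3046

€683,764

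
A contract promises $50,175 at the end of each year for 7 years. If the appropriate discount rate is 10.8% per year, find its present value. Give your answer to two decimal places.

$237,970.08

Annuity factor a(7|0.108) = 4.742802; PV = 50175 × 4.742802 = 237,970.0815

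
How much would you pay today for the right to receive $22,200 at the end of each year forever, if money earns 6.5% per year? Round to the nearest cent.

PV = PMT / i = 22200 / 0.065 = 341,538.4615

$341,538.46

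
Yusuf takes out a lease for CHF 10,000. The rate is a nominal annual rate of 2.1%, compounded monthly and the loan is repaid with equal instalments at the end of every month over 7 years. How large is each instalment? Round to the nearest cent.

CHF 128.12

With 12 periods per year: i = 0.00175, n = 84.
Annuity-PV factor = 78.054345; PMT = 10000 / 78.054345 = 128.1159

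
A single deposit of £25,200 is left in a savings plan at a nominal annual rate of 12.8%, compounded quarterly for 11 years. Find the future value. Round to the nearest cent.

£100,764.42

Periodic rate i = 0.128/4 = 0.032; n = 11 × 4 = 44 periods.
FV = PV·(1+i)^n = 25,200 × 3.998588 = 100,764.4228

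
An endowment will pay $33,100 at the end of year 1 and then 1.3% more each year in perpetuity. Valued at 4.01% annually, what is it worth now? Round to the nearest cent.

$1,221,402.21

PV = PMT / (i − g) = 33100 / (0.0401 − 0.013) = 33100 / 0.027100 = 1,221,402.2140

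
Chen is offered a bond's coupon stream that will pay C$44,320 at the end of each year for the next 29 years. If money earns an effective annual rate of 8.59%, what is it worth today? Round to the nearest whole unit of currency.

PV = PMT · [1 − (1+i)^(−n)] / i = 44320 · 10.574598 = 468,666.1692

C$468,666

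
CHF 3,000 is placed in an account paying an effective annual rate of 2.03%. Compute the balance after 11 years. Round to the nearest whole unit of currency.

CHF 3,742

3,000 × (1+0.0203)^11 = 3,000 × 1.247403 = 3,742.2087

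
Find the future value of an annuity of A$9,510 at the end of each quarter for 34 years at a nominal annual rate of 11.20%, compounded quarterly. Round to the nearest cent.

With 4 periods per year: i = 0.028, n = 136.
FV = 9510 × [(1+0.028)^136 − 1] / 0.028 = 9510 × 1491.519638 = 14,184,351.7590

A$14,184,351.76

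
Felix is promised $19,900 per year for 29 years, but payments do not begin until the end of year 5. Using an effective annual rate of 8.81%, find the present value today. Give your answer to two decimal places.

PV at t=4 (ordinary 29-year annuity): 19900 × a(29|0.0881) = 19900 × 10.369829 = 206,359.5988
Discount back 4 years: 206,359.5988 × (1+0.0881)^(−4) = 206,359.5988 × 0.713386 = 147,214.1086

$147,214.11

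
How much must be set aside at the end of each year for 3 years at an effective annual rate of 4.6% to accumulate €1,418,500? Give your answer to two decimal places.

€451,734.90

FV-annuity factor = 3.140116; PMT = 1.4185e+06 / 3.140116 = 451,734.9041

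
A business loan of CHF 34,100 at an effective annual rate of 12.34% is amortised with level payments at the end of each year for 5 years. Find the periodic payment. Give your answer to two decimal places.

PMT = 34100 / ( [1 − (1+0.1234)^(−5)] / 0.1234 ) = 34100 / 3.574619 = 9,539.4781

CHF 9,539.48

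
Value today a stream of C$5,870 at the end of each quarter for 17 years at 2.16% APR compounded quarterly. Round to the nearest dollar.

i = 0.0216/4 = 0.0054 per quarter; n = 17·4 = 68.
PV = PMT · [1 − (1+i)^(−n)] / i = 5870 · 56.785979 = 333,333.6954

C$333,334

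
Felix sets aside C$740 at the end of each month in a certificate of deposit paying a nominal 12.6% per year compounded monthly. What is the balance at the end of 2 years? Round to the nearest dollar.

C$20,079

Periodic rate i = 0.126/12 = 0.0105; n = 2 × 12 = 24 periods.
FV = PMT · [(1+i)^n − 1] / i = 740 · 27.133981 = 20,079.1461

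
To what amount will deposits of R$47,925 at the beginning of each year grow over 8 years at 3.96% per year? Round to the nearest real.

R$458,425

FV = 47925 × [(1+0.0396)^8 − 1] / 0.0396 × (1+i) = 47925 × 9.565468 = 458,425.0588
Payments are at the start of each period, so multiply by (1+i).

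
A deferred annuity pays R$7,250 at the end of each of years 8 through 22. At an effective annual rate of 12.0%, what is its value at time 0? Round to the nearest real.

Value one period before first payment (t=7): 7250 × [1 − (1+0.12)^(−15)] / 0.12 = 7250 × 6.810864 = 49,378.7675
PV₀ = 49,378.7675 / (1+0.12)^7 = 49,378.7675 / 2.210681 = 22,336.4468

R$22,336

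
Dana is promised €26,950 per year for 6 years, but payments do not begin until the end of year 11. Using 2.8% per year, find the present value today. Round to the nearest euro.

Value one period before first payment (t=10): 26950 × [1 − (1+0.028)^(−6)] / 0.028 = 26950 × 5.453285 = 146,966.0403
Discount back 10 years: 146,966.0403 × (1+0.028)^(−10) = 146,966.0403 × 0.758698 = 111,502.8188

€111,503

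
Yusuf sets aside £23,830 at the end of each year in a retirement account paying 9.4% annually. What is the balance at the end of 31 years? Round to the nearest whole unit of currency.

£3,853,569

FV = PMT · [(1+i)^n − 1] / i = 23830 · 161.710845 = 3,853,569.4402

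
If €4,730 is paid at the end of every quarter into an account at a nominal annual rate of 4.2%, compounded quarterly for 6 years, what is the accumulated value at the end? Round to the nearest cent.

Periodic rate i = 0.042/4 = 0.0105; n = 6 × 4 = 24 periods.
FV = PMT · [(1+i)^n − 1] / i = 4730 · 27.133981 = 128,343.7311

€128,343.73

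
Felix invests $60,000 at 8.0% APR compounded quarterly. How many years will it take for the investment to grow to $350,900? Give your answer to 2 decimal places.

Periodic rate i = 0.08/4 = 0.02.
n = ln(350900/60000) / ln(1+0.02) = ln(5.84833) / 0.019803 = 89.1880 quarters
= 89.1880/4 years

22.30 years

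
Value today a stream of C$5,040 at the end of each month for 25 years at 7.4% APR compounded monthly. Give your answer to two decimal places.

C$688,055.67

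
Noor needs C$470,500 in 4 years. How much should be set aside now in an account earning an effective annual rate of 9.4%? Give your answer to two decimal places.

C$328,465.94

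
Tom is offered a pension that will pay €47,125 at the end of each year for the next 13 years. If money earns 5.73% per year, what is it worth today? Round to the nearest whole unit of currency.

PV = PMT · [1 − (1+i)^(−n)] / i = 47125 · 8.993994 = 423,841.9562

€423,842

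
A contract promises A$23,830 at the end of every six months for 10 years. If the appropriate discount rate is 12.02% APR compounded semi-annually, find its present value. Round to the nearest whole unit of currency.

A$273,106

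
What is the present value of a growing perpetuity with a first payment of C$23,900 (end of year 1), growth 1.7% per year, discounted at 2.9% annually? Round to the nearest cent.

C$1,991,666.67

PV = PMT / (i − g) = 23900 / (0.029 − 0.017) = 23900 / 0.012000 = 1,991,666.6667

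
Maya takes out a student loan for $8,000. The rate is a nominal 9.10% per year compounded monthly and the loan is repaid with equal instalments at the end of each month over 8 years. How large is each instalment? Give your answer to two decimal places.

$117.62

i = 0.091/12 = 0.00758333 per month; n = 8·12 = 96.
PMT = 8000 / ( [1 − (1+0.00758333)^(−96)] / 0.00758333 ) = 8000 / 68.017347 = 117.6171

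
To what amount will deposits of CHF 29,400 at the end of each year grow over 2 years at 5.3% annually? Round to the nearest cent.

FV = 29400 × [(1+0.053)^2 − 1] / 0.053 = 29400 × 2.053000 = 60,358.2000

CHF 60,358.20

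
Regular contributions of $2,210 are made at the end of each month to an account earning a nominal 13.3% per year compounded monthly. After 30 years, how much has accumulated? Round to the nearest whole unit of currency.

i = 0.133/12 = 0.0110833 per month; n = 30·12 = 360.
Accumulation factor s(360|0.0110833) = 4681.024331; FV = 2210 × 4681.024331 = 10,345,063.7709

$10,345,064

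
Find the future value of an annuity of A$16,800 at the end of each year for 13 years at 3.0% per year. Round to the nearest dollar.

A$262,379

FV = 16800 × [(1+0.03)^13 − 1] / 0.03 = 16800 × 15.617790 = 262,378.8795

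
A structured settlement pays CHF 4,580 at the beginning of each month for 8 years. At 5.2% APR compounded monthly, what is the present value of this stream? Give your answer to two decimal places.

CHF 360,620.81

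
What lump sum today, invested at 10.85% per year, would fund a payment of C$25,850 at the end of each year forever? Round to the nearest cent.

C$238,248.85

PV = C/r = 25850/0.1085 = 238,248.8479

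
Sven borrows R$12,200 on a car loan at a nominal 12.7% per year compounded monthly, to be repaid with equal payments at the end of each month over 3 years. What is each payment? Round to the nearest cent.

R$409.31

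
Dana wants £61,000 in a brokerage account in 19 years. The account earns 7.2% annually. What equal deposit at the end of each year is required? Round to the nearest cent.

£1,598.75

FV-annuity factor = 38.154842; PMT = 61000 / 38.154842 = 1,598.7486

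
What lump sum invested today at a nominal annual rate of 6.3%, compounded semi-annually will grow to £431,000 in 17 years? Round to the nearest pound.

£150,149

Periodic rate i = 0.063/2 = 0.0315; n = 17 × 2 = 34 periods.
PV = FV·(1+i)^(−n) = 431,000 × 0.348374 = 150,149.3207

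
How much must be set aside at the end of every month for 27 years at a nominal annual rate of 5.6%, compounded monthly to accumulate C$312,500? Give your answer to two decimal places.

C$414.31

i = 0.056/12 = 0.00466667 per month; n = 27·12 = 324.
PMT = 312500 / ( [(1+0.00466667)^324 − 1] / 0.00466667 ) = 312500 / 754.257572 = 414.3147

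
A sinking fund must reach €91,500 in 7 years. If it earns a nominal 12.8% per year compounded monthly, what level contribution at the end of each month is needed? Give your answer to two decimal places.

With 12 periods per year: i = 0.0106667, n = 84.
FV-annuity factor = 134.830103; PMT = 91500 / 134.830103 = 678.6318

€678.63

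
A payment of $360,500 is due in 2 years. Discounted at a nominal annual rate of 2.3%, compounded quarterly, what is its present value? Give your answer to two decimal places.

With 4 periods per year: i = 0.00575, n = 8.
PV = FV·(1+i)^(−n) = 360,500 × 0.955168 = 344,337.9893

$344,337.99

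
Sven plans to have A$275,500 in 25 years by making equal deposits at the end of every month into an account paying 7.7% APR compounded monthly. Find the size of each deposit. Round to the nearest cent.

A$304.10

Periodic rate i = 0.077/12 = 0.00641667; n = 25 × 12 = 300 periods.
FV-annuity factor = 905.940871; PMT = 275500 / 905.940871 = 304.1037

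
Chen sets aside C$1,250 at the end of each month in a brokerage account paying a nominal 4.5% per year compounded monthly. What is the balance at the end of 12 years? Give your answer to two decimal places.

C$238,091.54

i = 0.045/12 = 0.00375 per month; n = 12·12 = 144.
Accumulation factor s(144|0.00375) = 190.473230; FV = 1250 × 190.473230 = 238,091.5372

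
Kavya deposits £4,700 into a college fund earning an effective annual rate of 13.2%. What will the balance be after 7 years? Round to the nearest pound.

£11,195

FV = PV·(1+i)^n = 4,700 × 2.381908 = 11,194.9677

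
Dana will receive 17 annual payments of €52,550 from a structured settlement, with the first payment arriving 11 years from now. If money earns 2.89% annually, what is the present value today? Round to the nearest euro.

€524,993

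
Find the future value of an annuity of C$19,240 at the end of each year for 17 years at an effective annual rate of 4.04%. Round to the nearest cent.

C$457,510.07

Accumulation factor s(17|0.0404) = 23.779110; FV = 19240 × 23.779110 = 457,510.0707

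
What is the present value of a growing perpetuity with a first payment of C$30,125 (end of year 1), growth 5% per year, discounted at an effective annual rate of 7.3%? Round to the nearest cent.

C$1,309,782.61

PV = D₁/(r − g) = 30125/(0.073 − 0.05) = 1,309,782.6087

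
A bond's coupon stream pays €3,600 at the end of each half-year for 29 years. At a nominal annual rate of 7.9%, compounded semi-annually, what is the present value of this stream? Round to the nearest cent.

€81,503.51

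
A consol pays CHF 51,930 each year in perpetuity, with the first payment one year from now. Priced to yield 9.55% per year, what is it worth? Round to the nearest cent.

PV = PMT / i = 51930 / 0.0955 = 543,769.6335

CHF 543,769.63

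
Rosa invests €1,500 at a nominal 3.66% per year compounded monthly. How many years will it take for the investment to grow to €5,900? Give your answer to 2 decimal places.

37.47 years

Periodic rate i = 0.0366/12 = 0.00305.
n = ln(5900/1500) / ln(1+0.00305) = ln(3.93333) / 0.003045 = 449.6966 months
= 449.6966/12 years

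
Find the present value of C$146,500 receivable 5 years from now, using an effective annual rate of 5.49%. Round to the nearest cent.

Discount factor = (1+0.0549)^(−5) = 0.765497; PV = 146,500 × 0.765497 = 112,145.3222

C$112,145.32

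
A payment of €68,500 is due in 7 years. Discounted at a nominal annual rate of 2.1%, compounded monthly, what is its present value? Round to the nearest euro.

i = 0.021/12 = 0.00175 per month; n = 7·12 = 84.
PV = 68,500 / (1 + 0.00175)^84 = 68,500 / 1.158205 = 59,143.2354

€59,143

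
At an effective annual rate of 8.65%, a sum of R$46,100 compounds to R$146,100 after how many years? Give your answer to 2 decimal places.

n = ln(146100/46100) / ln(1+0.0865) = ln(3.16920) / 0.082962 = 13.9038 years

13.90 years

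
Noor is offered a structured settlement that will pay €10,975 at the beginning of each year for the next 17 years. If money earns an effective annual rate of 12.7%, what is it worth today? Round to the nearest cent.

€84,633.28

Annuity factor a(17|0.127) × (1+i) = 7.711460; PV = 10975 × 7.711460 = 84,633.2784
(Beginning-of-period payments → annuity-due factor ×(1+i).)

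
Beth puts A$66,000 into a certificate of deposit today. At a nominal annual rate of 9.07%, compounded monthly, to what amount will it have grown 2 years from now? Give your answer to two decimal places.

A$79,073.09

Periodic rate i = 0.0907/12 = 0.00755833; n = 2 × 12 = 24 periods.
FV = 66,000 × (1 + 0.00755833)^24 = 79,073.0917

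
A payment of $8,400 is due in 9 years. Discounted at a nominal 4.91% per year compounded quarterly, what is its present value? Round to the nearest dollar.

Periodic rate i = 0.0491/4 = 0.012275; n = 9 × 4 = 36 periods.
Discount factor = (1+0.012275)^(−36) = 0.644546; PV = 8,400 × 0.644546 = 5,414.1824

$5,414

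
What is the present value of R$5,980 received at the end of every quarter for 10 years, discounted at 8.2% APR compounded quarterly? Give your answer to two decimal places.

R$162,160.44

Periodic rate i = 0.082/4 = 0.0205; n = 10 × 4 = 40 periods.
PV = PMT · [1 − (1+i)^(−n)] / i = 5980 · 27.117130 = 162,160.4362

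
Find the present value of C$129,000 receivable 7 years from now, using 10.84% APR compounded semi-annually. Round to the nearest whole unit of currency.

i = 0.1084/2 = 0.0542 per half-year; n = 7·2 = 14.
PV = FV·(1+i)^(−n) = 129,000 × 0.477615 = 61,612.3174

C$61,612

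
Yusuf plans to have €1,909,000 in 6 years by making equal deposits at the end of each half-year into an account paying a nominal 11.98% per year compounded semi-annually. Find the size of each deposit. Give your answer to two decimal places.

€113,225.93

Periodic rate i = 0.1198/2 = 0.0599; n = 6 × 2 = 12 periods.
FV-annuity factor = 16.860095; PMT = 1.909e+06 / 16.860095 = 113,225.9333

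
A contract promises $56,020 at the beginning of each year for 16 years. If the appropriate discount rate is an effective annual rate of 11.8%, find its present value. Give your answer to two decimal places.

PV = 56020 × [1 − (1+0.118)^(−16)] / 0.118 × (1+i) = 56020 × 7.884233 = 441,674.7196
(annuity-due: payments at period start, so ×(1+i).)

$441,674.72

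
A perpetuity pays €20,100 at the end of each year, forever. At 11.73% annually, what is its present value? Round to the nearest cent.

€171,355.50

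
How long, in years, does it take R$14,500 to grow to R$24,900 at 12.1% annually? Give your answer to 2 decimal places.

4.73 years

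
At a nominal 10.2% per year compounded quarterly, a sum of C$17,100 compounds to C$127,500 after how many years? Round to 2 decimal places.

Periodic rate i = 0.102/4 = 0.0255.
n = ln(127500/17100) / ln(1+0.0255) = ln(7.45614) / 0.025180 = 79.7861 quarters
= 79.7861/4 years

19.95 years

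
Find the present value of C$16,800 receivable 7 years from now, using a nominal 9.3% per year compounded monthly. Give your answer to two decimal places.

C$8,783.62

With 12 periods per year: i = 0.00775, n = 84.
PV = 16,800 / (1 + 0.00775)^84 = 16,800 / 1.912651 = 8,783.6194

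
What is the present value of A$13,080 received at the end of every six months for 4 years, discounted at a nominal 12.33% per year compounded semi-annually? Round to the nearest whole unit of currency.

A$80,696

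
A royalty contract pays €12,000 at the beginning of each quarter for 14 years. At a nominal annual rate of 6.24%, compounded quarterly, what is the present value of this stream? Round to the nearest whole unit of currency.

€452,902

i = 0.0624/4 = 0.0156 per quarter; n = 14·4 = 56.
Annuity factor a(56|0.0156) × (1+i) = 37.741856; PV = 12000 × 37.741856 = 452,902.2737
Payments are at the start of each period, so multiply by (1+i).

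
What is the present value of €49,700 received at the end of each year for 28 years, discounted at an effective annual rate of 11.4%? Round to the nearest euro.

PV = 49700 × [1 − (1+0.114)^(−28)] / 0.114 = 49700 × 8.345046 = 414,748.7810

€414,749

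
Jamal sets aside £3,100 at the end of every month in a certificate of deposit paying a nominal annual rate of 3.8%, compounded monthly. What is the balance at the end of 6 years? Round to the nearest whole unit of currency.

£250,251

i = 0.038/12 = 0.00316667 per month; n = 6·12 = 72.
FV = PMT · [(1+i)^n − 1] / i = 3100 · 80.726184 = 250,251.1695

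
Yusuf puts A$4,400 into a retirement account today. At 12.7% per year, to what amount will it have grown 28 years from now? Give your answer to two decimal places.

A$125,118.73

FV = PV·(1+i)^n = 4,400 × 28.436075 = 125,118.7295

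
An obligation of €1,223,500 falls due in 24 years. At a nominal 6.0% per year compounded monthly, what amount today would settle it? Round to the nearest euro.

Periodic rate i = 0.06/12 = 0.005; n = 24 × 12 = 288 periods.
Discount factor = (1+0.005)^(−288) = 0.237779; PV = 1,223,500 × 0.237779 = 290,923.0874

€290,923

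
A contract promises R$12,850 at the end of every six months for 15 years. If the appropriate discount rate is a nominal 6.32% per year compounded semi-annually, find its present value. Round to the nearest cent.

R$246,735.42

i = 0.0632/2 = 0.0316 per half-year; n = 15·2 = 30.
Annuity factor a(30|0.0316) = 19.201200; PV = 12850 × 19.201200 = 246,735.4158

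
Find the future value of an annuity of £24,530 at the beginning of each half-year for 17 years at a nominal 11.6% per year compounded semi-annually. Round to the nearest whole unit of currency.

£2,595,301

i = 0.116/2 = 0.058 per half-year; n = 17·2 = 34.
FV = PMT · [(1+i)^n − 1] / i × (1+i) = 24530 · 105.801082 = 2,595,300.5469
Payments are at the start of each period, so multiply by (1+i).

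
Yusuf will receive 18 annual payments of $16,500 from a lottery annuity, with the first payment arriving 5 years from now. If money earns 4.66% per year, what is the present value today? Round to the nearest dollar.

Value one period before first payment (t=4): 16500 × [1 − (1+0.0466)^(−18)] / 0.0466 = 16500 × 12.006417 = 198,105.8856
Discount back 4 years: 198,105.8856 × (1+0.0466)^(−4) = 198,105.8856 × 0.833445 = 165,110.4103

$165,110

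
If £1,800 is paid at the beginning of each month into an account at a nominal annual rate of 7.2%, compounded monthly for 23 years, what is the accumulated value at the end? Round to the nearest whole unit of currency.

£1,271,320

Periodic rate i = 0.072/12 = 0.006; n = 23 × 12 = 276 periods.
FV = 1800 × [(1+0.006)^276 − 1] / 0.006 × (1+i) = 1800 × 706.289013 = 1,271,320.2231
(annuity-due: payments at period start, so ×(1+i).)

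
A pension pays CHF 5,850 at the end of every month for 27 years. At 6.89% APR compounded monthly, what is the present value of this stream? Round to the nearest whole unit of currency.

Periodic rate i = 0.0689/12 = 0.00574167; n = 27 × 12 = 324 periods.
Annuity factor a(324|0.00574167) = 146.916207; PV = 5850 × 146.916207 = 859,459.8106

CHF 859,460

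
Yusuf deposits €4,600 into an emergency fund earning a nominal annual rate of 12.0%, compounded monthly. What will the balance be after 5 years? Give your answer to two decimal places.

With 12 periods per year: i = 0.01, n = 60.
FV = PV·(1+i)^n = 4,600 × 1.816697 = 8,356.8048

€8,356.80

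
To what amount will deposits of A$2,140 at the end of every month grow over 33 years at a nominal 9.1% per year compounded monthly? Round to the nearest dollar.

A$5,338,882

Periodic rate i = 0.091/12 = 0.00758333; n = 33 × 12 = 396 periods.
FV = PMT · [(1+i)^n − 1] / i = 2140 · 2494.804818 = 5,338,882.3106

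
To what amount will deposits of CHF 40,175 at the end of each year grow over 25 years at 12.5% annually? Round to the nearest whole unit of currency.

CHF 5,786,036

FV = 40175 × [(1+0.125)^25 − 1] / 0.125 = 40175 × 144.020812 = 5,786,036.1255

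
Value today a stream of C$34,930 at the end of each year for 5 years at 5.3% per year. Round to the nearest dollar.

C$149,983

PV = PMT · [1 − (1+i)^(−n)] / i = 34930 · 4.293807 = 149,982.6703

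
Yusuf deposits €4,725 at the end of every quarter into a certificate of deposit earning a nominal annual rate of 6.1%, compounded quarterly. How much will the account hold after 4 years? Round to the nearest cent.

With 4 periods per year: i = 0.01525, n = 16.
FV = PMT · [(1+i)^n − 1] / i = 4725 · 17.966933 = 84,893.7573

€84,893.76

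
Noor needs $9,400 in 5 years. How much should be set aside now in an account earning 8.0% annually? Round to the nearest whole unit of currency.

Discount factor = (1+0.08)^(−5) = 0.680583; PV = 9,400 × 0.680583 = 6,397.4821

$6,397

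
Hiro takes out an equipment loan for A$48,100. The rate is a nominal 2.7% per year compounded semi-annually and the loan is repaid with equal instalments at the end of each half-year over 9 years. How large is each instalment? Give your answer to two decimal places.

Periodic rate i = 0.027/2 = 0.0135; n = 9 × 2 = 18 periods.
PMT = 48100 / ( [1 − (1+0.0135)^(−18)] / 0.0135 ) = 48100 / 15.885371 = 3,027.9431

A$3,027.94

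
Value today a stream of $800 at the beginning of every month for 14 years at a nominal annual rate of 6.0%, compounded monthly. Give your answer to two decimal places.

Periodic rate i = 0.06/12 = 0.005; n = 14 × 12 = 168 periods.
PV = PMT · [1 − (1+i)^(−n)] / i × (1+i) = 800 · 114.044375 = 91,235.4998
(Beginning-of-period payments → annuity-due factor ×(1+i).)

$91,235.50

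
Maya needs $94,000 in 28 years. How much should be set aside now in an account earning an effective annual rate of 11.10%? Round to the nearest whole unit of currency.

$4,933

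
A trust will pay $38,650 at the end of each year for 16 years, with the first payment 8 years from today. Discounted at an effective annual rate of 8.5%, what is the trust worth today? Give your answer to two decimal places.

$187,237.29

Value one period before first payment (t=7): 38650 × [1 − (1+0.085)^(−16)] / 0.085 = 38650 × 8.575333 = 331,436.6301
Discount back 7 years: 331,436.6301 × (1+0.085)^(−7) = 331,436.6301 × 0.564926 = 187,237.2860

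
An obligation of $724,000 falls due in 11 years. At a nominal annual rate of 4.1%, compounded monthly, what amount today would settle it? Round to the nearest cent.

$461,536.02

Periodic rate i = 0.041/12 = 0.00341667; n = 11 × 12 = 132 periods.
PV = FV·(1+i)^(−n) = 724,000 × 0.637481 = 461,536.0198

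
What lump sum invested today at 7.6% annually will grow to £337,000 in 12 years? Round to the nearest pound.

PV = 337,000 / (1 + 0.076)^12 = 337,000 / 2.408503 = 139,920.9177

£139,921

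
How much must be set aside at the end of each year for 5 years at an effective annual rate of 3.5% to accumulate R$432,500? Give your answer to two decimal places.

R$80,653.19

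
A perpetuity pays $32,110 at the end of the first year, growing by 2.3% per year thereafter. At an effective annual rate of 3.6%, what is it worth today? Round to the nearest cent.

$2,470,000.00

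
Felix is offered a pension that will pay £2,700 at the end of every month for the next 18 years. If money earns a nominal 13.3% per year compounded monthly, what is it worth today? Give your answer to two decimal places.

With 12 periods per year: i = 0.0110833, n = 216.
Annuity factor a(216|0.0110833) = 81.882068; PV = 2700 × 81.882068 = 221,081.5829

£221,081.58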